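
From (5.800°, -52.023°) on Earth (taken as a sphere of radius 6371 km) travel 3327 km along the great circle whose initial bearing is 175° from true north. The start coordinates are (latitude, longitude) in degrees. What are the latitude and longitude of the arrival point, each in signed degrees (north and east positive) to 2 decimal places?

-24.00°, -49.30°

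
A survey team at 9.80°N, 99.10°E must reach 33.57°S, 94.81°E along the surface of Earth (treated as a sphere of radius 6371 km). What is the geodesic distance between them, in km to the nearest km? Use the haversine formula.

In radians: φ₁ = 0.1710, φ₂ = -0.5859, Δλ = -4.290° = -0.0749 rad.
Haversine: a = sin²(Δφ/2) + cos φ₁ cos φ₂ sin²(Δλ/2) = 0.1365 + (0.9854)(0.8332)(0.0014) = 0.13768.
Central angle c = 2·arcsin(√a) = 0.76029 rad.
Distance = R·c = 6371 × 0.7603 ≈ 4844 km.

4844 km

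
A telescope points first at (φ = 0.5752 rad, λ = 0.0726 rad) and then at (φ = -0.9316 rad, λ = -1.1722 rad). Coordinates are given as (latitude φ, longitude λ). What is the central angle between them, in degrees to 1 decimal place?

106.0°

Let φ₁ = 0.5752 rad, φ₂ = -0.9316 rad, and Δλ = -1.2448 rad.
Haversine: a = sin²(Δφ/2) + cos φ₁ cos φ₂ sin²(Δλ/2) = 0.4680 + (0.8391)(0.5966)(0.3399) = 0.63815.
Central angle c = 2·arcsin(√a) = 1.85074 rad.
So the angular separation is 106.0°.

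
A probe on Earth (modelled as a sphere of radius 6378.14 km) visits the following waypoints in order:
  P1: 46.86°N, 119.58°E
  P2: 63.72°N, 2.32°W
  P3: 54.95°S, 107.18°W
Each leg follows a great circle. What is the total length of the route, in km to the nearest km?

22646 km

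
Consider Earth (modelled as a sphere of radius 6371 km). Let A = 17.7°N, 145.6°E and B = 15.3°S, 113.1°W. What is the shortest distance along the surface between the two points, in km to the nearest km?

With latitudes φ₁ = 17.700°, φ₂ = -15.300° and longitude difference Δλ = 101.300°:
cos c = sin φ₁ sin φ₂ + cos φ₁ cos φ₂ cos Δλ = (0.3040)(-0.2639) + (0.9527)(0.9646)(-0.1959) = -0.26028,
so c = arccos(-0.26028) = 1.83411 rad.
Distance = R·c = 6371 × 1.8341 ≈ 11685 km.

11685 km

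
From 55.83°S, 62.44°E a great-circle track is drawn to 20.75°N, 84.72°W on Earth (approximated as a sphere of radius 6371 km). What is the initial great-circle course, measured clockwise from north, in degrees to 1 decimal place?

228.3°

With φ₁ = -0.9744, φ₂ = 0.3622, Δλ = -2.5684 rad, the forward-azimuth formula gives
θ = atan2( sin Δλ cos φ₂ , cos φ₁ sin φ₂ − sin φ₁ cos φ₂ cos Δλ ) = atan2(-0.5071, -0.4511) = -131.65°.
Adding 360° brings this into [0°, 360°): 228.3°.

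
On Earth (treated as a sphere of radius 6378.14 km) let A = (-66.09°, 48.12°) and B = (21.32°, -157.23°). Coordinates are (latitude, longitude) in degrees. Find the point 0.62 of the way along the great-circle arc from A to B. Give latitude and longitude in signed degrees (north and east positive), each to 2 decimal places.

-27.67°, -169.00°

The central angle between A and B is δ = 2.3098 rad.
With f = 0.62, the slerp weights are sin((1−f)δ)/sin δ = 1.0408 and sin(fδ)/sin δ = 1.3400.
Weighted sum of the unit vectors: (1.0408)·(0.2706,0.3018,-0.9142) + (1.3400)·(-0.8590,-0.3605,0.3636) = (-0.8694, -0.1690, -0.4643).
Converting back: φ = atan2(z, √(x²+y²)) = -27.67°, λ = atan2(y, x) = -169.00°.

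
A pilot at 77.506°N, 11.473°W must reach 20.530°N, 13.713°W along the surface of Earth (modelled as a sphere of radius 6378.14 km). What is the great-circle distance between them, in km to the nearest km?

Let φ₁ = 1.3527 rad, φ₂ = 0.3583 rad, and Δλ = -0.0391 rad.
cos c = sin φ₁ sin φ₂ + cos φ₁ cos φ₂ cos Δλ = (0.9763)(0.3507) + (0.2163)(0.9365)(0.9992) = 0.54484,
so c = arccos(0.54484) = 0.99460 rad.
Distance = R·c = 6378.14 × 0.9946 ≈ 6344 km.

6344 km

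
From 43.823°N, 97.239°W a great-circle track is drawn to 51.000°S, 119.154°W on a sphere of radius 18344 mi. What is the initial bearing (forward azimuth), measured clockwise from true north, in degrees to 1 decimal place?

With φ₁ = 0.7649, φ₂ = -0.8901, Δλ = -0.3825 rad, the forward-azimuth formula gives
θ = atan2( sin Δλ cos φ₂ , cos φ₁ sin φ₂ − sin φ₁ cos φ₂ cos Δλ ) = atan2(-0.2349, -0.9650) = -166.32°.
Adding 360° brings this into [0°, 360°): 193.7°.

193.7°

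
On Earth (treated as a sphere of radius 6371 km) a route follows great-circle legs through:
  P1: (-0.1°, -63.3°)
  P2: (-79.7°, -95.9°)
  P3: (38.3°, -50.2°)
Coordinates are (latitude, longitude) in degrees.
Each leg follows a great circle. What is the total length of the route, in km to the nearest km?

22464 km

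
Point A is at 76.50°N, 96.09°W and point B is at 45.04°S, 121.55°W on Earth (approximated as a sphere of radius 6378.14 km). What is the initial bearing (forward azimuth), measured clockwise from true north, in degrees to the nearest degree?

201°

With φ₁ = 1.3352, φ₂ = -0.7861, Δλ = -0.4444 rad, the forward-azimuth formula gives
θ = atan2( sin Δλ cos φ₂ , cos φ₁ sin φ₂ − sin φ₁ cos φ₂ cos Δλ ) = atan2(-0.3038, -0.7855) = -158.86°.
Adding 360° brings this into [0°, 360°): 201°.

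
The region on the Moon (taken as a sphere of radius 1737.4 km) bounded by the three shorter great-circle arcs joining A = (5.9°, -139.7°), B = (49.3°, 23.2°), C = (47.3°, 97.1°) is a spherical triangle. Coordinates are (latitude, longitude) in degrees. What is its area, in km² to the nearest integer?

Side lengths (central angles): a = 0.8233, b = 1.8690, c = 2.1437 rad; semiperimeter s = 2.4180.
By l'Huilier's theorem, tan(E/4) = √[tan(s/2) tan((s−a)/2) tan((s−b)/2) tan((s−c)/2)], giving spherical excess E = 1.2545 rad.
Area = E·R² = 1.2545 × (1737.4)² ≈ 3786763 km².

3786763 km²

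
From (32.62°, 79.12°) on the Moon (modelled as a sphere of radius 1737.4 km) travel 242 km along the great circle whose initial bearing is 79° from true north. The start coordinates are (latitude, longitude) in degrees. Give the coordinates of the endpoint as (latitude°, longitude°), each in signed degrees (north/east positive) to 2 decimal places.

33.79°, 88.56°

Angular distance δ = d/R = 242/1737.4 = 0.13929 rad; initial bearing θ = 1.3788 rad.
sin φ₂ = sin φ₁ cos δ + cos φ₁ sin δ cos θ = (0.5391)(0.9903) + (0.8423)(0.1388)(0.1908) = 0.5562, so φ₂ = 33.79°.
Δλ = atan2(sin θ sin δ cos φ₁, cos δ − sin φ₁ sin φ₂) = atan2(0.1148, 0.6905) = 9.439°.
λ₂ = 79.120° + 9.439° = 88.56°.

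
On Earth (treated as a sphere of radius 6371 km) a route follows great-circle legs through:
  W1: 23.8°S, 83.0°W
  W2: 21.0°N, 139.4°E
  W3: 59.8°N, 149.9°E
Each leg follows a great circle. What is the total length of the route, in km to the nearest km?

20055 km

Leg W1→W2: central angle 2.4581 rad, distance 15660.8 km.
Leg W2→W3: central angle 0.6896 rad, distance 4393.7 km.
Total: 15660.8 + 4393.7 ≈ 20055 km.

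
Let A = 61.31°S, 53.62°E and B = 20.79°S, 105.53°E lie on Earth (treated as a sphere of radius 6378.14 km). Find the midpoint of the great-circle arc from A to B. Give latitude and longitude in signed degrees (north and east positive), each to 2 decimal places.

-43.74°, 88.47°

The central angle between A and B is δ = 0.9419 rad.
With f = 0.5, the slerp weights are sin((1−f)δ)/sin δ = 0.5611 and sin(fδ)/sin δ = 0.5611.
Weighted sum of the unit vectors: (0.5611)·(0.2847,0.3865,-0.8772) + (0.5611)·(-0.2503,0.9008,-0.3549) = (0.0193, 0.7223, -0.6914).
Converting back: φ = atan2(z, √(x²+y²)) = -43.74°, λ = atan2(y, x) = 88.47°.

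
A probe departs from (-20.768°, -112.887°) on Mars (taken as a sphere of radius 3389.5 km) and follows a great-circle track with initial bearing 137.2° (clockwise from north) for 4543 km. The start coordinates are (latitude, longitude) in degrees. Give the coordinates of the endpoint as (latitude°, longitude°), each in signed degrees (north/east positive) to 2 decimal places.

-48.50°, -19.45°

Angular distance δ = d/R = 4543/3389.5 = 1.34032 rad; initial bearing θ = 2.3946 rad.
sin φ₂ = sin φ₁ cos δ + cos φ₁ sin δ cos θ = (-0.3546)(0.2284) + (0.9350)(0.9736)(-0.7337) = -0.7489, so φ₂ = -48.50°.
Δλ = atan2(sin θ sin δ cos φ₁, cos δ − sin φ₁ sin φ₂) = atan2(0.6185, -0.0371) = 93.434°.
λ₂ = -112.887° + 93.434° = -19.45°.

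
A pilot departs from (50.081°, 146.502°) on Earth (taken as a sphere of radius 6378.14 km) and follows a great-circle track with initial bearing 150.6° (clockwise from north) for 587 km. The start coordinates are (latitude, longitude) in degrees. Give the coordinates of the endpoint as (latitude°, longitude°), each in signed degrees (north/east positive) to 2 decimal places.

45.42°, 150.19°

Angular distance δ = d/R = 587/6378.14 = 0.09203 rad; initial bearing θ = 2.6285 rad.
sin φ₂ = sin φ₁ cos δ + cos φ₁ sin δ cos θ = (0.7670)(0.9958) + (0.6417)(0.0919)(-0.8712) = 0.7123, so φ₂ = 45.42°.
Δλ = atan2(sin θ sin δ cos φ₁, cos δ − sin φ₁ sin φ₂) = atan2(0.0290, 0.4494) = 3.686°.
λ₂ = 146.502° + 3.686° = 150.19°.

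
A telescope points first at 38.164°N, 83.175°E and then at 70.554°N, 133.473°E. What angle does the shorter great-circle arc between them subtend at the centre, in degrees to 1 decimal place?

In radians: φ₁ = 0.6661, φ₂ = 1.2314, Δλ = 50.298° = 0.8779 rad.
Haversine: a = sin²(Δφ/2) + cos φ₁ cos φ₂ sin²(Δλ/2) = 0.0778 + (0.7862)(0.3329)(0.1806) = 0.12506.
Central angle c = 2·arcsin(√a) = 0.72292 rad.
So the angular separation is 41.4°.

41.4°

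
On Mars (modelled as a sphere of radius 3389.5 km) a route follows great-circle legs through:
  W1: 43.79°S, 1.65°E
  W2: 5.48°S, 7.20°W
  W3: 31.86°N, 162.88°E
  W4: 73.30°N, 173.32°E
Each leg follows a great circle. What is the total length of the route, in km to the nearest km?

Leg W1→W2: central angle 0.6823 rad, distance 2312.7 km.
Leg W2→W3: central angle 2.6535 rad, distance 8994.0 km.
Leg W3→W4: central angle 0.7293 rad, distance 2472.1 km.
Total: 2312.7 + 8994.0 + 2472.1 ≈ 13779 km.

13779 km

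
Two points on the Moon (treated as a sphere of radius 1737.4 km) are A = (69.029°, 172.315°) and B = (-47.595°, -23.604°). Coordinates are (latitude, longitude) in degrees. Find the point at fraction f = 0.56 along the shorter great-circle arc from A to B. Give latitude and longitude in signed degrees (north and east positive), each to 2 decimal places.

The central angle between A and B is δ = 2.7429 rad.
With f = 0.56, the slerp weights are sin((1−f)δ)/sin δ = 2.4074 and sin(fδ)/sin δ = 2.5746.
Weighted sum of the unit vectors: (2.4074)·(-0.3547,0.0479,0.9338) + (2.5746)·(0.6179,-0.2700,-0.7384) = (0.7371, -0.5800, 0.3469).
Converting back: φ = atan2(z, √(x²+y²)) = 20.30°, λ = atan2(y, x) = -38.20°.

20.30°, -38.20°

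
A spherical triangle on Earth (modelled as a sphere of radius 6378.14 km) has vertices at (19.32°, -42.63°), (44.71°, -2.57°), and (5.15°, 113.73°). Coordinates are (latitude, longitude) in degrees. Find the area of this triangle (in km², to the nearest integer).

2016067 km²

Side lengths (central angles): a = 1.8240, b = 2.5523, c = 0.7287 rad; semiperimeter s = 2.5524.
By l'Huilier's theorem, tan(E/4) = √[tan(s/2) tan((s−a)/2) tan((s−b)/2) tan((s−c)/2)], giving spherical excess E = 0.0496 rad.
Area = E·R² = 0.0496 × (6378.14)² ≈ 2016067 km².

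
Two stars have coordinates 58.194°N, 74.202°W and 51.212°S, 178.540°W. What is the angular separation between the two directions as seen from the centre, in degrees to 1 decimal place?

In radians: φ₁ = 1.0157, φ₂ = -0.8938, Δλ = -104.338° = -1.8210 rad.
cos c = sin φ₁ sin φ₂ + cos φ₁ cos φ₂ cos Δλ = (0.8498)(-0.7795) + (0.5270)(0.6264)(-0.2476) = -0.74418,
so c = arccos(-0.74418) = 2.41011 rad.
So the angular separation is 138.1°.

138.1°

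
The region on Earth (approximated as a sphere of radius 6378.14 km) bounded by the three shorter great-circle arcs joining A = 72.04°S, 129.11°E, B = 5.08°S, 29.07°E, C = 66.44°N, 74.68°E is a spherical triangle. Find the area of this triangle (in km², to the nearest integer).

74501147 km²

Side lengths (central angles): a = 1.3721, b = 2.4986, c = 1.5401 rad; semiperimeter s = 2.7054.
By l'Huilier's theorem, tan(E/4) = √[tan(s/2) tan((s−a)/2) tan((s−b)/2) tan((s−c)/2)], giving spherical excess E = 1.8314 rad.
Area = E·R² = 1.8314 × (6378.14)² ≈ 74501147 km².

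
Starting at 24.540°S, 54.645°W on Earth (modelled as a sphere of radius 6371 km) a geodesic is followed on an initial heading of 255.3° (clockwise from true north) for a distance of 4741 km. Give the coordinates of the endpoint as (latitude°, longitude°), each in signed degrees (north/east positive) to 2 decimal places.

Angular distance δ = d/R = 4741/6371 = 0.74415 rad; initial bearing θ = 4.4558 rad.
sin φ₂ = sin φ₁ cos δ + cos φ₁ sin δ cos θ = (-0.4153)(0.7357) + (0.9097)(0.6773)(-0.2538) = -0.4619, so φ₂ = -27.51°.
Δλ = atan2(sin θ sin δ cos φ₁, cos δ − sin φ₁ sin φ₂) = atan2(-0.5960, 0.5438) = -47.621°.
λ₂ = -54.645° − 47.621° = -102.27°.

-27.51°, -102.27°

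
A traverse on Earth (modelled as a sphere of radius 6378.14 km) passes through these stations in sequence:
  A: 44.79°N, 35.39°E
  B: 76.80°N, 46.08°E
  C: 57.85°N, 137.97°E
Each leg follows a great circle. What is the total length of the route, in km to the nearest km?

Leg A→B: central angle 0.5640 rad, distance 3597.0 km.
Leg B→C: central angle 0.6089 rad, distance 3883.6 km.
Total: 3597.0 + 3883.6 ≈ 7481 km.

7481 km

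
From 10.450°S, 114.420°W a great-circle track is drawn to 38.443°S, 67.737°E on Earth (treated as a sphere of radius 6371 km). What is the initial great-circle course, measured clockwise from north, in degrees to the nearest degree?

Δλ = -177.843° = -3.1039 rad.
y = sin Δλ · cos φ₂ = (-0.0376)(0.7832) = -0.0295
x = cos φ₁ sin φ₂ − sin φ₁ cos φ₂ cos Δλ = (0.9834)(-0.6217) − (-0.1814)(0.7832)(-0.9993) = -0.7534
θ = atan2(y, x) = -177.76°; adding 360° gives 182°.

182°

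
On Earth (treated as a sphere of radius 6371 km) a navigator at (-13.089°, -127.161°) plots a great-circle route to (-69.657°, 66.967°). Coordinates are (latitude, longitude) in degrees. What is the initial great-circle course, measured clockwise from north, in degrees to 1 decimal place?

Δλ = -165.872° = -2.8950 rad.
y = sin Δλ · cos φ₂ = (-0.2441)(0.3476) = -0.0849
x = cos φ₁ sin φ₂ − sin φ₁ cos φ₂ cos Δλ = (0.9740)(-0.9376) − (-0.2265)(0.3476)(-0.9698) = -0.9896
θ = atan2(y, x) = -175.10°; adding 360° gives 184.9°.

184.9°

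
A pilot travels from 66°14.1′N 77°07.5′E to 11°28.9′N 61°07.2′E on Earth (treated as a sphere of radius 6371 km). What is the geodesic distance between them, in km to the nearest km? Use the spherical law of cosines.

In radians: φ₁ = 1.1560, φ₂ = 0.2004, Δλ = -16.005° = -0.2793 rad.
cos c = sin φ₁ sin φ₂ + cos φ₁ cos φ₂ cos Δλ = (0.9152)(0.1991) + (0.4030)(0.9800)(0.9612) = 0.56179,
so c = arccos(0.56179) = 0.97425 rad.
Distance = R·c = 6371 × 0.9742 ≈ 6207 km.

6207 km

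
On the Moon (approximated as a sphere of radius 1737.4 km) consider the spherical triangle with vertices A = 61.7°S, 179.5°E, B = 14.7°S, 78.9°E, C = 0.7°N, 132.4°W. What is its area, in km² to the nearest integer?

Side lengths (central angles): a = 2.5491, b = 1.2600, c = 1.4313 rad; semiperimeter s = 2.6202.
By l'Huilier's theorem, tan(E/4) = √[tan(s/2) tan((s−a)/2) tan((s−b)/2) tan((s−c)/2)], giving spherical excess E = 1.0547 rad.
Area = E·R² = 1.0547 × (1737.4)² ≈ 3183801 km².

3183801 km²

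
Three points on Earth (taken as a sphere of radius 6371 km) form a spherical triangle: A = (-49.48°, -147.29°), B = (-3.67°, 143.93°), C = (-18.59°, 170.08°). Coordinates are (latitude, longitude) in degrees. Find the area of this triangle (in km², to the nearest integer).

Side lengths (central angles): a = 0.5167, b = 0.8018, c = 1.2835 rad; semiperimeter s = 1.3010.
By l'Huilier's theorem, tan(E/4) = √[tan(s/2) tan((s−a)/2) tan((s−b)/2) tan((s−c)/2)], giving spherical excess E = 0.1059 rad.
Area = E·R² = 0.1059 × (6371)² ≈ 4297105 km².

4297105 km²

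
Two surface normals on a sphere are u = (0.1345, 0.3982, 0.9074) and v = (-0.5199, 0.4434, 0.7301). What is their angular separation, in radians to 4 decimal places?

u·v = 0.7691; |u| = 1.0000, |v| = 1.0000.
cos θ = (u·v)/(|u||v|) = 0.7691, so θ = 0.6933 rad.

0.6933 rad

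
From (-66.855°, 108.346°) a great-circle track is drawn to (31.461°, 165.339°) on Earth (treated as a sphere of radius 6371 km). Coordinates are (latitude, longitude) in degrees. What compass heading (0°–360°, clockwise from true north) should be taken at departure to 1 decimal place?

48.5°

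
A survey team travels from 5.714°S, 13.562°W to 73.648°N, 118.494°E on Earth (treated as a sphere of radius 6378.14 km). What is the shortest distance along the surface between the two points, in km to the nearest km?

With latitudes φ₁ = -5.714°, φ₂ = 73.648° and longitude difference Δλ = 132.056°:
cos c = sin φ₁ sin φ₂ + cos φ₁ cos φ₂ cos Δλ = (-0.0996)(0.9596) + (0.9950)(0.2815)(-0.6699) = -0.28319,
so c = arccos(-0.28319) = 1.85791 rad.
Distance = R·c = 6378.14 × 1.8579 ≈ 11850 km.

11850 km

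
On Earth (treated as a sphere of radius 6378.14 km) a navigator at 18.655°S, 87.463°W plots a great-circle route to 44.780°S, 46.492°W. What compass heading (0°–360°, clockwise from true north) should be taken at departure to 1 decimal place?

Δλ = 40.971° = 0.7151 rad.
y = sin Δλ · cos φ₂ = (0.6557)(0.7098) = 0.4654
x = cos φ₁ sin φ₂ − sin φ₁ cos φ₂ cos Δλ = (0.9475)(-0.7044) − (-0.3199)(0.7098)(0.7550) = -0.4959
θ = atan2(y, x) = 136.82°, so the bearing is 136.8°.

136.8°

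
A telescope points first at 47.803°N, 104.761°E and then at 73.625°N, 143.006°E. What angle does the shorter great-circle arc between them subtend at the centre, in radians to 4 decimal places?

In radians: φ₁ = 0.8343, φ₂ = 1.2850, Δλ = 38.245° = 0.6675 rad.
cos c = sin φ₁ sin φ₂ + cos φ₁ cos φ₂ cos Δλ = (0.7408)(0.9594) + (0.6717)(0.2819)(0.7854) = 0.85951,
so c = arccos(0.85951) = 0.53649 rad.
So the angular separation is 0.5365 rad.

0.5365 rad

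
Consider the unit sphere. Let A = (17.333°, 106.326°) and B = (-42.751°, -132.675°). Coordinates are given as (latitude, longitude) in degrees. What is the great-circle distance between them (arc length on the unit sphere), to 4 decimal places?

2.1691

Let φ₁ = 0.3025 rad, φ₂ = -0.7461 rad, and Δλ = 2.1118 rad.
cos c = sin φ₁ sin φ₂ + cos φ₁ cos φ₂ cos Δλ = (0.2979)(-0.6788) + (0.9546)(0.7343)(-0.5150) = -0.56325,
so c = arccos(-0.56325) = 2.16911 rad.
On the unit sphere the arc length equals the central angle: 2.1691.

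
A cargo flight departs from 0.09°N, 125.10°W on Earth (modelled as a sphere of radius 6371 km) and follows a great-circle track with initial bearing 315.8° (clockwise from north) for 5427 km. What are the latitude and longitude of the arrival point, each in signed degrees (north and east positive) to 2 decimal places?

32.72°, -163.67°

Angular distance δ = d/R = 5427/6371 = 0.85183 rad; initial bearing θ = 5.5117 rad.
sin φ₂ = sin φ₁ cos δ + cos φ₁ sin δ cos θ = (0.0016)(0.6586) + (1.0000)(0.7525)(0.7169) = 0.5405, so φ₂ = 32.72°.
Δλ = atan2(sin θ sin δ cos φ₁, cos δ − sin φ₁ sin φ₂) = atan2(-0.5246, 0.6578) = -38.575°.
λ₂ = -125.100° − 38.575° = -163.67°.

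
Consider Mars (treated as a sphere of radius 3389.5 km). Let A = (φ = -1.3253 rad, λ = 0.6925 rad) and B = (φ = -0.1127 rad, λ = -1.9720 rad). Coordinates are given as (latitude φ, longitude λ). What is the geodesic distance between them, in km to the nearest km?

In radians: φ₁ = -1.3253, φ₂ = -0.1127, Δλ = -152.665° = -2.6645 rad.
cos c = sin φ₁ sin φ₂ + cos φ₁ cos φ₂ cos Δλ = (-0.9700)(-0.1125) + (0.2430)(0.9937)(-0.8883) = -0.10544,
so c = arccos(-0.10544) = 1.67643 rad.
Distance = R·c = 3389.5 × 1.6764 ≈ 5682 km.

5682 km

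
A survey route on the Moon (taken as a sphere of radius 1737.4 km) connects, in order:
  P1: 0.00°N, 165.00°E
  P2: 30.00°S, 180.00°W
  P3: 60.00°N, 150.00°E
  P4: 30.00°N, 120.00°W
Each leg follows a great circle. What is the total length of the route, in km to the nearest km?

Leg P1→P2: central angle 0.5799 rad, distance 1007.5 km.
Leg P2→P3: central angle 1.6288 rad, distance 2829.9 km.
Leg P3→P4: central angle 1.1230 rad, distance 1951.0 km.
Total: 1007.5 + 2829.9 + 1951.0 ≈ 5789 km.

5789 km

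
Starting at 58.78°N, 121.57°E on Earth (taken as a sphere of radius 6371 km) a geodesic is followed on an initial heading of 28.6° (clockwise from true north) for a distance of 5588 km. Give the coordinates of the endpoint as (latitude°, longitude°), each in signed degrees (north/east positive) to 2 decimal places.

63.73°, -114.68°

Angular distance δ = d/R = 5588/6371 = 0.87710 rad; initial bearing θ = 0.4992 rad.
sin φ₂ = sin φ₁ cos δ + cos φ₁ sin δ cos θ = (0.8552)(0.6394) + (0.5183)(0.7689)(0.8780) = 0.8967, so φ₂ = 63.73°.
Δλ = atan2(sin θ sin δ cos φ₁, cos δ − sin φ₁ sin φ₂) = atan2(0.1908, -0.1275) = 123.747°.
λ₂ = 121.570° + 123.747° = 245.32° → -114.68° after wrapping to (−180°, 180°].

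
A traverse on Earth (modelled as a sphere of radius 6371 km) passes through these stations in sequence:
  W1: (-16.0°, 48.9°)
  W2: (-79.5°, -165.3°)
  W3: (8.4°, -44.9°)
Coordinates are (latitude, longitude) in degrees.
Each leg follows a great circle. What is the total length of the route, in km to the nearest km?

20720 km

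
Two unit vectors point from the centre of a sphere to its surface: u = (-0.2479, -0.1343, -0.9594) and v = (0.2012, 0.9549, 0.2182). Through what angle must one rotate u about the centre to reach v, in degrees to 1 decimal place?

112.8°

u·v = -0.3875; |u| = 1.0000, |v| = 1.0000.
cos θ = (u·v)/(|u||v|) = -0.3875, so θ = 112.8°.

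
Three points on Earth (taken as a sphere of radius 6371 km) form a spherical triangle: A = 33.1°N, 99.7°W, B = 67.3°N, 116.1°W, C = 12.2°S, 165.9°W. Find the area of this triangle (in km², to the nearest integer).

Side lengths (central angles): a = 1.5223, b = 1.3541, c = 0.6199 rad; semiperimeter s = 1.7481.
By l'Huilier's theorem, tan(E/4) = √[tan(s/2) tan((s−a)/2) tan((s−b)/2) tan((s−c)/2)], giving spherical excess E = 0.5204 rad.
Area = E·R² = 0.5204 × (6371)² ≈ 21122979 km².

21122979 km²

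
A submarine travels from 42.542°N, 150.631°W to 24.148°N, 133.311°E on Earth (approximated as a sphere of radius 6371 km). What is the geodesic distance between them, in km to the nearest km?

In radians: φ₁ = 0.7425, φ₂ = 0.4215, Δλ = -76.058° = -1.3275 rad.
cos c = sin φ₁ sin φ₂ + cos φ₁ cos φ₂ cos Δλ = (0.6761)(0.4091) + (0.7368)(0.9125)(0.2409) = 0.43859,
so c = arccos(0.43859) = 1.11677 rad.
Distance = R·c = 6371 × 1.1168 ≈ 7115 km.

7115 km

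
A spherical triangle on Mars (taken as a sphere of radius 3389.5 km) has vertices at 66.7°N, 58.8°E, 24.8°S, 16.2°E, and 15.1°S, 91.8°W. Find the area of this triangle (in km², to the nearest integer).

31859074 km²

Side lengths (central angles): a = 1.7331, b = 2.1797, c = 1.6920 rad; semiperimeter s = 2.8024.
By l'Huilier's theorem, tan(E/4) = √[tan(s/2) tan((s−a)/2) tan((s−b)/2) tan((s−c)/2)], giving spherical excess E = 2.7731 rad.
Area = E·R² = 2.7731 × (3389.5)² ≈ 31859074 km².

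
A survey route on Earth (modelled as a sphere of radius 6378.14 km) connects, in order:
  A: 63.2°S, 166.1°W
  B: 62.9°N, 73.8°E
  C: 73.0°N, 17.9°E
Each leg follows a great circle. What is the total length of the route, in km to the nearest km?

19595 km

Leg A→B: central angle 2.6851 rad, distance 17125.9 km.
Leg B→C: central angle 0.3872 rad, distance 2469.4 km.
Total: 17125.9 + 2469.4 ≈ 19595 km.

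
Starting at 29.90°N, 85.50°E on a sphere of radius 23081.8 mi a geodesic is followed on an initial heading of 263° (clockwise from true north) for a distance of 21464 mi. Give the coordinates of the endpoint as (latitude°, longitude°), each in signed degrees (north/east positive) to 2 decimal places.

12.32°, 30.98°

Angular distance δ = d/R = 21464/23081.8 = 0.92991 rad; initial bearing θ = 4.5902 rad.
sin φ₂ = sin φ₁ cos δ + cos φ₁ sin δ cos θ = (0.4985)(0.5979) + (0.8669)(0.8016)(-0.1219) = 0.2134, so φ₂ = 12.32°.
Δλ = atan2(sin θ sin δ cos φ₁, cos δ − sin φ₁ sin φ₂) = atan2(-0.6897, 0.4915) = -54.523°.
λ₂ = 85.500° − 54.523° = 30.98°.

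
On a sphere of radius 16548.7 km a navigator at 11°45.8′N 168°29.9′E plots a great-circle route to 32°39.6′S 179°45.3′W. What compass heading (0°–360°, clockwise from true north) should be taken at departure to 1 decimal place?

166.2°

With φ₁ = 0.2053, φ₂ = -0.5700, Δλ = 0.2050 rad, the forward-azimuth formula gives
θ = atan2( sin Δλ cos φ₂ , cos φ₁ sin φ₂ − sin φ₁ cos φ₂ cos Δλ ) = atan2(0.1714, -0.6964) = 166.17°.
So the initial bearing is 166.2°.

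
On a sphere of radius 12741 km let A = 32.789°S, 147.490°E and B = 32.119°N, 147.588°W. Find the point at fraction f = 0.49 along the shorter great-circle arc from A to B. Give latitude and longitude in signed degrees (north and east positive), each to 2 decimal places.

-1.08°, 179.51°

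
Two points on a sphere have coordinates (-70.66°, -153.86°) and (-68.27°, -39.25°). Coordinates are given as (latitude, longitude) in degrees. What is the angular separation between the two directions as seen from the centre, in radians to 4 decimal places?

Let φ₁ = -1.2332 rad, φ₂ = -1.1915 rad, and Δλ = 2.0003 rad.
cos c = sin φ₁ sin φ₂ + cos φ₁ cos φ₂ cos Δλ = (-0.9436)(-0.9289) + (0.3312)(0.3702)(-0.4164) = 0.82546,
so c = arccos(0.82546) = 0.59978 rad.
So the angular separation is 0.5998 rad.

0.5998 rad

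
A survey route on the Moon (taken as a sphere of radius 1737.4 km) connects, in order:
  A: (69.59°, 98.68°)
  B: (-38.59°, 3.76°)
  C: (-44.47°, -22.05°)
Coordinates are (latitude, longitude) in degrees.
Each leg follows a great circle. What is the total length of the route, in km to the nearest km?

4474 km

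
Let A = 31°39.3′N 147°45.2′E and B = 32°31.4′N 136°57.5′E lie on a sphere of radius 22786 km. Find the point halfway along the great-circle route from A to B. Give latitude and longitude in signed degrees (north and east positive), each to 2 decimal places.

The central angle between A and B is δ = 0.1603 rad.
With f = 0.5, the slerp weights are sin((1−f)δ)/sin δ = 0.5016 and sin(fδ)/sin δ = 0.5016.
Weighted sum of the unit vectors: (0.5016)·(-0.7199,0.4542,0.5248) + (0.5016)·(-0.6162,0.5755,0.5376) = (-0.6702, 0.5165, 0.5329).
Converting back: φ = atan2(z, √(x²+y²)) = 32.20°, λ = atan2(y, x) = 142.38°.

32.20°, 142.38°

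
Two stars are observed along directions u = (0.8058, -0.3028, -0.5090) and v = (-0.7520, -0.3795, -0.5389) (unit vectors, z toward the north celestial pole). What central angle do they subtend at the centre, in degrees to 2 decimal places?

u·v = -0.2167; |u| = 1.0000, |v| = 1.0000.
cos θ = (u·v)/(|u||v|) = -0.2167, so θ = 102.52°.

102.52°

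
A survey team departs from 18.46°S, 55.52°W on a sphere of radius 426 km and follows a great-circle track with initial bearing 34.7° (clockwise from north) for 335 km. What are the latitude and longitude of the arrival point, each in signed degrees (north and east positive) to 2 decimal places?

19.17°, -30.27°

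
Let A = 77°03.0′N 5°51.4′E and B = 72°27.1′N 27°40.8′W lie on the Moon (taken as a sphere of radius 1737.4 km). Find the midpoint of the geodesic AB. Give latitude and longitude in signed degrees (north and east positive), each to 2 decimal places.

75.36°, -13.45°

Central angle δ = 0.1703 rad. Interpolating on the sphere with fraction f = 0.5:
P = [sin((1−f)δ)·A + sin(fδ)·B] / sin δ = 0.5018·A + 0.5018·B in Cartesian coordinates,
giving P = (0.2459, -0.0588, 0.9675), i.e. latitude 75.36°, longitude -13.45°.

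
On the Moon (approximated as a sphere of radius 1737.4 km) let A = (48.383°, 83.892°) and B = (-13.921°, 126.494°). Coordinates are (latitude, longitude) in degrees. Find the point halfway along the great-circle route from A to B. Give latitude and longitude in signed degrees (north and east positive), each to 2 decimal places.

18.37°, 109.37°

The central angle between A and B is δ = 1.2717 rad.
With f = 0.5, the slerp weights are sin((1−f)δ)/sin δ = 0.6215 and sin(fδ)/sin δ = 0.6215.
Weighted sum of the unit vectors: (0.6215)·(0.0707,0.6604,0.7476) + (0.6215)·(-0.5773,0.7803,-0.2406) = (-0.3148, 0.8953, 0.3151).
Converting back: φ = atan2(z, √(x²+y²)) = 18.37°, λ = atan2(y, x) = 109.37°.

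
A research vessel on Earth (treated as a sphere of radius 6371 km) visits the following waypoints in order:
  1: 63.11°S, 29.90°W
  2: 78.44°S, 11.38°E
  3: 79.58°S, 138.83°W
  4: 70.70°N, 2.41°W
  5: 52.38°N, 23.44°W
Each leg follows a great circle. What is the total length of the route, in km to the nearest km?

25329 km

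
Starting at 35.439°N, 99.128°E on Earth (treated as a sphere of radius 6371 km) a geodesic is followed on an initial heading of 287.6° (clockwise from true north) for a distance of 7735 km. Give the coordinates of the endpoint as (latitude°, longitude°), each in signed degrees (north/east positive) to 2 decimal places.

Angular distance δ = d/R = 7735/6371 = 1.21410 rad; initial bearing θ = 5.0196 rad.
sin φ₂ = sin φ₁ cos δ + cos φ₁ sin δ cos θ = (0.5798)(0.3492) + (0.8147)(0.9371)(0.3024) = 0.4333, so φ₂ = 25.68°.
Δλ = atan2(sin θ sin δ cos φ₁, cos δ − sin φ₁ sin φ₂) = atan2(-0.7277, 0.0979) = -82.335°.
λ₂ = 99.128° − 82.335° = 16.79°.

25.68°, 16.79°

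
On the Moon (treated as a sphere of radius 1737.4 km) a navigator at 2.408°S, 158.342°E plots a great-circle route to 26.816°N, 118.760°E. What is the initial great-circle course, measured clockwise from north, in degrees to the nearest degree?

310°

Δλ = -39.582° = -0.6908 rad.
y = sin Δλ · cos φ₂ = (-0.6372)(0.8925) = -0.5687
x = cos φ₁ sin φ₂ − sin φ₁ cos φ₂ cos Δλ = (0.9991)(0.4511) − (-0.0420)(0.8925)(0.7707) = 0.4796
θ = atan2(y, x) = -49.85°; adding 360° gives 310°.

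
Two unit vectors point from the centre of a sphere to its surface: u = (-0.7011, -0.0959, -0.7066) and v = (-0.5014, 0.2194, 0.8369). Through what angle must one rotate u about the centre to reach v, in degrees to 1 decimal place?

u·v = -0.2609; |u| = 1.0000, |v| = 1.0000.
cos θ = (u·v)/(|u||v|) = -0.2609, so θ = 105.1°.

105.1°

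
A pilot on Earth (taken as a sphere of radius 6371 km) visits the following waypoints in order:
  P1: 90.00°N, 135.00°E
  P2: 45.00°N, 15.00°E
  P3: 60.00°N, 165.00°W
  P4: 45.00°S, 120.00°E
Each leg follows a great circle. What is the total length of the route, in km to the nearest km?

Leg P1→P2: central angle 0.7854 rad, distance 5003.8 km.
Leg P2→P3: central angle 1.3090 rad, distance 8339.6 km.
Leg P3→P4: central angle 2.1187 rad, distance 13498.0 km.
Total: 5003.8 + 8339.6 + 13498.0 ≈ 26841 km.

26841 km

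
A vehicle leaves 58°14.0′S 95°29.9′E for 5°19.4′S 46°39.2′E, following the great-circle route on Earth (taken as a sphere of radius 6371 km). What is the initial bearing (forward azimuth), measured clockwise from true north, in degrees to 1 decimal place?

With φ₁ = -1.0164, φ₂ = -0.0929, Δλ = -0.8525 rad, the forward-azimuth formula gives
θ = atan2( sin Δλ cos φ₂ , cos φ₁ sin φ₂ − sin φ₁ cos φ₂ cos Δλ ) = atan2(-0.7497, 0.5083) = -55.86°.
Adding 360° brings this into [0°, 360°): 304.1°.

304.1°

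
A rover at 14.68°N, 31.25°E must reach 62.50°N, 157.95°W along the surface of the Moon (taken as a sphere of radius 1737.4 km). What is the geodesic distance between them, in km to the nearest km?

Let φ₁ = 0.2562 rad, φ₂ = 1.0908 rad, and Δλ = 2.9810 rad.
cos c = sin φ₁ sin φ₂ + cos φ₁ cos φ₂ cos Δλ = (0.2534)(0.8870) + (0.9674)(0.4617)(-0.9871) = -0.21614,
so c = arccos(-0.21614) = 1.78866 rad.
Distance = R·c = 1737.4 × 1.7887 ≈ 3108 km.

3108 km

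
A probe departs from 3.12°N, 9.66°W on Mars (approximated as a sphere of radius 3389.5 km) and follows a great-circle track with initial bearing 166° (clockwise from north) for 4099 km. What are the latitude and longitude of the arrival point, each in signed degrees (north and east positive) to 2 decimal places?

-62.50°, 19.68°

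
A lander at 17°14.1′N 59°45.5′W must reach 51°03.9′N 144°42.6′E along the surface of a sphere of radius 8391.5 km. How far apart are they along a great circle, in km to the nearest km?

With latitudes φ₁ = 17.235°, φ₂ = 51.065° and longitude difference Δλ = -155.532°:
Haversine: a = sin²(Δφ/2) + cos φ₁ cos φ₂ sin²(Δλ/2) = 0.0847 + (0.9551)(0.6284)(0.9551) = 0.65792.
Central angle c = 2·arcsin(√a) = 1.89214 rad.
Distance = R·c = 8391.5 × 1.8921 ≈ 15878 km.

15878 km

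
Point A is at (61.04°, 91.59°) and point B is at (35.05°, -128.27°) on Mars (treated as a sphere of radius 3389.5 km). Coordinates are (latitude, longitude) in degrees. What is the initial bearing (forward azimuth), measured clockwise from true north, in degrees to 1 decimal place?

32.4°

Δλ = 140.140° = 2.4459 rad.
y = sin Δλ · cos φ₂ = (0.6409)(0.8187) = 0.5247
x = cos φ₁ sin φ₂ − sin φ₁ cos φ₂ cos Δλ = (0.4842)(0.5743) − (0.8750)(0.8187)(-0.7676) = 0.8279
θ = atan2(y, x) = 32.36°, so the bearing is 32.4°.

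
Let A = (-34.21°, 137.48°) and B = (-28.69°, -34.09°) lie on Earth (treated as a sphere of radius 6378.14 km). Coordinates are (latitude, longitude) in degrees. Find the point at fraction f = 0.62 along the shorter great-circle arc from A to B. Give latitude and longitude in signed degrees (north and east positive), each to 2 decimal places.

-71.92°, -16.32°

Central angle δ = 2.0350 rad. Interpolating on the sphere with fraction f = 0.62:
P = [sin((1−f)δ)·A + sin(fδ)·B] / sin δ = 0.7812·A + 1.0653·B in Cartesian coordinates,
giving P = (0.2978, -0.0872, -0.9506), i.e. latitude -71.92°, longitude -16.32°.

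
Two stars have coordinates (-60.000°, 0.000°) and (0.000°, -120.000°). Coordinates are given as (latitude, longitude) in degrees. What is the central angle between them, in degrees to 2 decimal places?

104.48°

With latitudes φ₁ = -60.000°, φ₂ = 0.000° and longitude difference Δλ = -120.000°:
Haversine: a = sin²(Δφ/2) + cos φ₁ cos φ₂ sin²(Δλ/2) = 0.2500 + (0.5000)(1.0000)(0.7500) = 0.62500.
Central angle c = 2·arcsin(√a) = 1.82348 rad.
So the angular separation is 104.48°.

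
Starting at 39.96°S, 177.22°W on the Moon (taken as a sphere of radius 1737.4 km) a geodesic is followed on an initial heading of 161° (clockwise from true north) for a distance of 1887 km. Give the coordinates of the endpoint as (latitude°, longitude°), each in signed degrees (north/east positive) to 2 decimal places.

-70.14°, -55.19°

Angular distance δ = d/R = 1887/1737.4 = 1.08611 rad; initial bearing θ = 2.8100 rad.
sin φ₂ = sin φ₁ cos δ + cos φ₁ sin δ cos θ = (-0.6423)(0.4659) + (0.7665)(0.8848)(-0.9455) = -0.9405, so φ₂ = -70.14°.
Δλ = atan2(sin θ sin δ cos φ₁, cos δ − sin φ₁ sin φ₂) = atan2(0.2208, -0.1381) = 122.025°.
λ₂ = -177.220° + 122.025° = -55.19°.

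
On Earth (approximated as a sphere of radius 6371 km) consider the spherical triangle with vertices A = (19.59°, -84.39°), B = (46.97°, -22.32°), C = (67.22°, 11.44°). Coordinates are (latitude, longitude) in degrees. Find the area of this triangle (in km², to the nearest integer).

Side lengths (central angles): a = 0.4654, b = 1.2952, c = 0.9930 rad; semiperimeter s = 1.3768.
By l'Huilier's theorem, tan(E/4) = √[tan(s/2) tan((s−a)/2) tan((s−b)/2) tan((s−c)/2)], giving spherical excess E = 0.2259 rad.
Area = E·R² = 0.2259 × (6371)² ≈ 9170005 km².

9170005 km²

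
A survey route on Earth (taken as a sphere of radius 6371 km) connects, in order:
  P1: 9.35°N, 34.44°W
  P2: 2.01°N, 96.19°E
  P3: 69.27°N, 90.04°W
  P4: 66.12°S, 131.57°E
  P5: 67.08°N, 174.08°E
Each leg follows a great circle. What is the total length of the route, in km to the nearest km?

59922 km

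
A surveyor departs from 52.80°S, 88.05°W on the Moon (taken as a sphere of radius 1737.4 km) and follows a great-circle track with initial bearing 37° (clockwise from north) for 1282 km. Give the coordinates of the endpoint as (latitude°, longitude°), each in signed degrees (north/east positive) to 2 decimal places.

-15.34°, -63.23°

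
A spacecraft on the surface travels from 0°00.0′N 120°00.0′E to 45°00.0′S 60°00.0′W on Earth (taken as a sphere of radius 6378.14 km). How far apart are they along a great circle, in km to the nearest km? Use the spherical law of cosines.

15028 km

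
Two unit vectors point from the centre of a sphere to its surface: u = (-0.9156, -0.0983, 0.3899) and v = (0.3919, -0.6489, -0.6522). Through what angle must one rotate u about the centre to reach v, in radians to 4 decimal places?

u·v = -0.5493; |u| = 1.0000, |v| = 1.0000.
cos θ = (u·v)/(|u||v|) = -0.5493, so θ = 2.1523 rad.

2.1523 rad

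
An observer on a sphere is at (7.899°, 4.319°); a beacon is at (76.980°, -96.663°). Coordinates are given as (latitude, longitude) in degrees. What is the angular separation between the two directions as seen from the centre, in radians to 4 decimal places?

1.4793 rad

Let φ₁ = 0.1379 rad, φ₂ = 1.3436 rad, and Δλ = -1.7625 rad.
cos c = sin φ₁ sin φ₂ + cos φ₁ cos φ₂ cos Δλ = (0.1374)(0.9743) + (0.9905)(0.2253)(-0.1905) = 0.09138,
so c = arccos(0.09138) = 1.47929 rad.
So the angular separation is 1.4793 rad.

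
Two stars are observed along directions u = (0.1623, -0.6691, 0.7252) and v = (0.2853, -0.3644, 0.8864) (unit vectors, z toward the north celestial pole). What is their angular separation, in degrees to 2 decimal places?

21.09°

u·v = 0.9329; |u| = 1.0000, |v| = 0.9999.
cos θ = (u·v)/(|u||v|) = 0.9330, so θ = 21.09°.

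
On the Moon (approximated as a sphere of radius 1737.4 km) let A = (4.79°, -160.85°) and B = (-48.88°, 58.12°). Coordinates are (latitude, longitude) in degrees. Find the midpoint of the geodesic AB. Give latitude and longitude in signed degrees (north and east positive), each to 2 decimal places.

The central angle between A and B is δ = 2.1802 rad.
With f = 0.5, the slerp weights are sin((1−f)δ)/sin δ = 1.0814 and sin(fδ)/sin δ = 1.0814.
Weighted sum of the unit vectors: (1.0814)·(-0.9414,-0.3269,0.0835) + (1.0814)·(0.3473,0.5584,-0.7533) = (-0.6424, 0.2504, -0.7243).
Converting back: φ = atan2(z, √(x²+y²)) = -46.41°, λ = atan2(y, x) = 158.71°.

-46.41°, 158.71°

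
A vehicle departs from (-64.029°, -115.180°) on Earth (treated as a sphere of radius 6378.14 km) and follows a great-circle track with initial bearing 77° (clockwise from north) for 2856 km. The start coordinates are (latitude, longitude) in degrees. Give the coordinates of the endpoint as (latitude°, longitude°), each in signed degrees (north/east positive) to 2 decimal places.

-50.15°, -74.00°

Angular distance δ = d/R = 2856/6378.14 = 0.44778 rad; initial bearing θ = 1.3439 rad.
sin φ₂ = sin φ₁ cos δ + cos φ₁ sin δ cos θ = (-0.8990)(0.9014) + (0.4379)(0.4330)(0.2250) = -0.7677, so φ₂ = -50.15°.
Δλ = atan2(sin θ sin δ cos φ₁, cos δ − sin φ₁ sin φ₂) = atan2(0.1847, 0.2112) = 41.176°.
λ₂ = -115.180° + 41.176° = -74.00°.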